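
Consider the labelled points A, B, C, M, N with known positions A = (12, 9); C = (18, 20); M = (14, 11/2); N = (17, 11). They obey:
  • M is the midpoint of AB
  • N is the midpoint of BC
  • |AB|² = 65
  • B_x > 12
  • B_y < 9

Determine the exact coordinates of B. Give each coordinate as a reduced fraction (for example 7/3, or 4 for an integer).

1. B_x = 16  [B = 2·M−A = 2·(14, 11/2)−(12, 9)]
2. B_y = 2  [B = 2·M−A = 2·(14, 11/2)−(12, 9)]
   so B = (16, 2)

B = (16, 2)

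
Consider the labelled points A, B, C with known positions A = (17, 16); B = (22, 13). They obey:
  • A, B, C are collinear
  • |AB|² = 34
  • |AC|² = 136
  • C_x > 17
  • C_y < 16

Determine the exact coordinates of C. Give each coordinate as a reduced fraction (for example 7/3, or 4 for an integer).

1. C_x = 27  [[A, B, C are collinear ⇒ 3x+5y-131=0] ∩ [|C−(17, 16)|²=136]]
2. C_y = 10  [[A, B, C are collinear ⇒ 3x+5y-131=0] ∩ [|C−(17, 16)|²=136]]
   so C = (27, 10)

C = (27, 10)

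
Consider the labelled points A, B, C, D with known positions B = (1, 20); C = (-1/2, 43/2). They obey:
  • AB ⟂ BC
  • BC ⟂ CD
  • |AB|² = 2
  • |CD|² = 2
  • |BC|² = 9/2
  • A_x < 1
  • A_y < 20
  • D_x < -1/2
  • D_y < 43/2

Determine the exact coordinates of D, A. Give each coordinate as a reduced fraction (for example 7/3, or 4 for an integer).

D = (-3/2, 41/2)
A = (0, 19)

1. D_x = -3/2  [[BC ⟂ CD ⇒ -3/2x+3/2y-33=0] ∩ [|D−(-1/2, 43/2)|²=2]]
2. D_y = 41/2  [[BC ⟂ CD ⇒ -3/2x+3/2y-33=0] ∩ [|D−(-1/2, 43/2)|²=2]]
   so D = (-3/2, 41/2)
3. A_x = 0  [[AB ⟂ BC ⇒ 3/2x-3/2y+57/2=0] ∩ [|A−(1, 20)|²=2]]
4. A_y = 19  [[AB ⟂ BC ⇒ 3/2x-3/2y+57/2=0] ∩ [|A−(1, 20)|²=2]]
   so A = (0, 19)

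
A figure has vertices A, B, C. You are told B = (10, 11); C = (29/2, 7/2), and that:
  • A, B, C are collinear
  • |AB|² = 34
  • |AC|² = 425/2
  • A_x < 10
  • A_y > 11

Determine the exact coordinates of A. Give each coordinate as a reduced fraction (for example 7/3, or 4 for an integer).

1. A_x = 7  [[A, B, C are collinear ⇒ 15/2x+9/2y-249/2=0] ∩ [|A−(10, 11)|²=34]]
2. A_y = 16  [[A, B, C are collinear ⇒ 15/2x+9/2y-249/2=0] ∩ [|A−(10, 11)|²=34]]
   so A = (7, 16)

A = (7, 16)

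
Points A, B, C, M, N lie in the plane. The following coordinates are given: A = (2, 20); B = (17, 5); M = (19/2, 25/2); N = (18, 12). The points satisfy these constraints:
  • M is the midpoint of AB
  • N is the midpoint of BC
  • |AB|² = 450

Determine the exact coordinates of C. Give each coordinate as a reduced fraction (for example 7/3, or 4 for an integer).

C = (19, 19)

1. C_x = 19  [C = 2·N−B = 2·(18, 12)−(17, 5)]
2. C_y = 19  [C = 2·N−B = 2·(18, 12)−(17, 5)]
   so C = (19, 19)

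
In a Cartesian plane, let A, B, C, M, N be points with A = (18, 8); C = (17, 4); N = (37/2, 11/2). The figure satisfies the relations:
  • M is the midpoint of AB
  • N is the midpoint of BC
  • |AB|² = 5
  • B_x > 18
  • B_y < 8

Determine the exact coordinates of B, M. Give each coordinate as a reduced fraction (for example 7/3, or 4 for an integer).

1. B_x = 20  [B = 2·N−C = 2·(37/2, 11/2)−(17, 4)]
2. B_y = 7  [B = 2·N−C = 2·(37/2, 11/2)−(17, 4)]
   so B = (20, 7)
3. M_x = 19  [2·M = A+B = (18, 8)+(20, 7)]
4. M_y = 15/2  [2·M = A+B = (18, 8)+(20, 7)]
   so M = (19, 15/2)

B = (20, 7)
M = (19, 15/2)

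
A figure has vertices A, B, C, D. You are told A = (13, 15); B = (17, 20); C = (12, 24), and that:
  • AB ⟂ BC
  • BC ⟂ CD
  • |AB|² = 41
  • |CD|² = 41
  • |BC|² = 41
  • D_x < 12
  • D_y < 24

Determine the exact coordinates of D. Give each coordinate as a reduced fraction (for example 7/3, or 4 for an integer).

D = (8, 19)

1. D_x = 8  [[BC ⟂ CD ⇒ -5x+4y-36=0] ∩ [|D−(12, 24)|²=41]]
2. D_y = 19  [[BC ⟂ CD ⇒ -5x+4y-36=0] ∩ [|D−(12, 24)|²=41]]
   so D = (8, 19)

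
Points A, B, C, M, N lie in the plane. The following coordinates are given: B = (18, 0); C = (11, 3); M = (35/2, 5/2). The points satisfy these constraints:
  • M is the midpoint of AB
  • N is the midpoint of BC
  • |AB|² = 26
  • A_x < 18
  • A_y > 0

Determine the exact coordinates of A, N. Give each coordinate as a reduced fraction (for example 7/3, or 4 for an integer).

A = (17, 5)
N = (29/2, 3/2)

1. A_x = 17  [A = 2·M−B = 2·(35/2, 5/2)−(18, 0)]
2. A_y = 5  [A = 2·M−B = 2·(35/2, 5/2)−(18, 0)]
   so A = (17, 5)
3. N_x = 29/2  [2·N = B+C = (18, 0)+(11, 3)]
4. N_y = 3/2  [2·N = B+C = (18, 0)+(11, 3)]
   so N = (29/2, 3/2)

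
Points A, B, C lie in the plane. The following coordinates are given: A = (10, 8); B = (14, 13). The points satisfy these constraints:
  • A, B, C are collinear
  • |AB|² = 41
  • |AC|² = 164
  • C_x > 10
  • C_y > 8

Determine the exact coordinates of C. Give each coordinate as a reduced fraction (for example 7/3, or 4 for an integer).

1. C_x = 18  [[A, B, C are collinear ⇒ -5x+4y+18=0] ∩ [|C−(10, 8)|²=164]]
2. C_y = 18  [[A, B, C are collinear ⇒ -5x+4y+18=0] ∩ [|C−(10, 8)|²=164]]
   so C = (18, 18)

C = (18, 18)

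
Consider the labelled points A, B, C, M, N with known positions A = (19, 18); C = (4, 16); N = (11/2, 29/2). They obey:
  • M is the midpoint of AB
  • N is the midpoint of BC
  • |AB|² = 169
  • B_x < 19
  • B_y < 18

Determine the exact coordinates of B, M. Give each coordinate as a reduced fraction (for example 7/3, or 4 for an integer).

B = (7, 13)
M = (13, 31/2)

1. B_x = 7  [B = 2·N−C = 2·(11/2, 29/2)−(4, 16)]
2. B_y = 13  [B = 2·N−C = 2·(11/2, 29/2)−(4, 16)]
   so B = (7, 13)
3. M_x = 13  [2·M = A+B = (19, 18)+(7, 13)]
4. M_y = 31/2  [2·M = A+B = (19, 18)+(7, 13)]
   so M = (13, 31/2)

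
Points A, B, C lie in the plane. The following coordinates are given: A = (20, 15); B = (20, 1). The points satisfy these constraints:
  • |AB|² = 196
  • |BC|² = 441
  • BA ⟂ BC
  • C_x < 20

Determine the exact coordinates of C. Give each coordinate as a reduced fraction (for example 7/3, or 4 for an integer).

1. C_x = -1  [[BA ⟂ BC ⇒ 14y-14=0] ∩ [|C−(20, 1)|²=441]]
2. C_y = 1  [[BA ⟂ BC ⇒ 14y-14=0] ∩ [|C−(20, 1)|²=441]]
   so C = (-1, 1)

C = (-1, 1)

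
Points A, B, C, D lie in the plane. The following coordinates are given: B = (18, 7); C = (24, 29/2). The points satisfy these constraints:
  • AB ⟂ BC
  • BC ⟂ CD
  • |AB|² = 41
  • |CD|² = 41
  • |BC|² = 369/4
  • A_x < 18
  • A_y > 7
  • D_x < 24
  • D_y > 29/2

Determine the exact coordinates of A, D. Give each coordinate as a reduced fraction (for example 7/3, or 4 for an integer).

A = (13, 11)
D = (19, 37/2)

1. A_x = 13  [[AB ⟂ BC ⇒ -6x-15/2y+321/2=0] ∩ [|A−(18, 7)|²=41]]
2. A_y = 11  [[AB ⟂ BC ⇒ -6x-15/2y+321/2=0] ∩ [|A−(18, 7)|²=41]]
   so A = (13, 11)
3. D_x = 19  [[BC ⟂ CD ⇒ 6x+15/2y-1011/4=0] ∩ [|D−(24, 29/2)|²=41]]
4. D_y = 37/2  [[BC ⟂ CD ⇒ 6x+15/2y-1011/4=0] ∩ [|D−(24, 29/2)|²=41]]
   so D = (19, 37/2)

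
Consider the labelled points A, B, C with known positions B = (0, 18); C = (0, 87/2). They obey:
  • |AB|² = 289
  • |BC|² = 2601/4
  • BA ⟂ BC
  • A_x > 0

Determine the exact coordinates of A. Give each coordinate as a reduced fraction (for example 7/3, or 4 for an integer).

A = (17, 18)

1. A_x = 17  [[BA ⟂ BC ⇒ 51/2y-459=0] ∩ [|A−(0, 18)|²=289]]
2. A_y = 18  [[BA ⟂ BC ⇒ 51/2y-459=0] ∩ [|A−(0, 18)|²=289]]
   so A = (17, 18)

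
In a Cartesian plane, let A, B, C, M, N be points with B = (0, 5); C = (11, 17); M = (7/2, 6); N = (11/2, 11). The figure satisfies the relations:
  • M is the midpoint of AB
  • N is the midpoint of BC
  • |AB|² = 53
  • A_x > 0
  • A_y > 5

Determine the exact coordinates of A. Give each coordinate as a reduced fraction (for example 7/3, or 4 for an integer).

A = (7, 7)

1. A_x = 7  [A = 2·M−B = 2·(7/2, 6)−(0, 5)]
2. A_y = 7  [A = 2·M−B = 2·(7/2, 6)−(0, 5)]
   so A = (7, 7)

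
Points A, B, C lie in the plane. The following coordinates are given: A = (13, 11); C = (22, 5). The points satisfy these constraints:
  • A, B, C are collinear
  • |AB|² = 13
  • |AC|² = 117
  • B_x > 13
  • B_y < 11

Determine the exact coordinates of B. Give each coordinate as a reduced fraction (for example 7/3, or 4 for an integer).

B = (16, 9)

1. B_x = 16  [[A, B, C are collinear ⇒ -6x-9y+177=0] ∩ [|B−(13, 11)|²=13]]
2. B_y = 9  [[A, B, C are collinear ⇒ -6x-9y+177=0] ∩ [|B−(13, 11)|²=13]]
   so B = (16, 9)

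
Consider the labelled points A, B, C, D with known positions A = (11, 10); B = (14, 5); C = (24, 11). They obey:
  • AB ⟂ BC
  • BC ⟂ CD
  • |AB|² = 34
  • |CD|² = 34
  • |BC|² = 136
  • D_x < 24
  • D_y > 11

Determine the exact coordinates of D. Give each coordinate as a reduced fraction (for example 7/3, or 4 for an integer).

D = (21, 16)

1. D_x = 21  [[BC ⟂ CD ⇒ 10x+6y-306=0] ∩ [|D−(24, 11)|²=34]]
2. D_y = 16  [[BC ⟂ CD ⇒ 10x+6y-306=0] ∩ [|D−(24, 11)|²=34]]
   so D = (21, 16)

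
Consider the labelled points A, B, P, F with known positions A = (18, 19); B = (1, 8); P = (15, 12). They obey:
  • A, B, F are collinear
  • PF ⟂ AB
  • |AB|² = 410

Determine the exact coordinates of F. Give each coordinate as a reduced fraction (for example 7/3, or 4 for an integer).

F = (2602/205, 3191/205)

1. F_x = 2602/205  [[A, B, F are collinear ⇒ 11x-17y+125=0] ∩ [PF ⟂ AB ⇒ -17x-11y+387=0]]
2. F_y = 3191/205  [[A, B, F are collinear ⇒ 11x-17y+125=0] ∩ [PF ⟂ AB ⇒ -17x-11y+387=0]]
   so F = (2602/205, 3191/205)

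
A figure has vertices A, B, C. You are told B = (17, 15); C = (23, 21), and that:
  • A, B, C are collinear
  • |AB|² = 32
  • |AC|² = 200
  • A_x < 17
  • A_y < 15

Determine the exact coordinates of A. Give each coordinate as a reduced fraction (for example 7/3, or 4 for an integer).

A = (13, 11)

1. A_x = 13  [[A, B, C are collinear ⇒ -6x+6y+12=0] ∩ [|A−(17, 15)|²=32]]
2. A_y = 11  [[A, B, C are collinear ⇒ -6x+6y+12=0] ∩ [|A−(17, 15)|²=32]]
   so A = (13, 11)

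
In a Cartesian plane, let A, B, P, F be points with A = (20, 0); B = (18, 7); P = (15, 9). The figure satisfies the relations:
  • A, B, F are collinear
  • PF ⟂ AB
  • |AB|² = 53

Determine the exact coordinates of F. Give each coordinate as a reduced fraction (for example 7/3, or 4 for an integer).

F = (914/53, 511/53)

1. F_x = 914/53  [[A, B, F are collinear ⇒ -7x-2y+140=0] ∩ [PF ⟂ AB ⇒ -2x+7y-33=0]]
2. F_y = 511/53  [[A, B, F are collinear ⇒ -7x-2y+140=0] ∩ [PF ⟂ AB ⇒ -2x+7y-33=0]]
   so F = (914/53, 511/53)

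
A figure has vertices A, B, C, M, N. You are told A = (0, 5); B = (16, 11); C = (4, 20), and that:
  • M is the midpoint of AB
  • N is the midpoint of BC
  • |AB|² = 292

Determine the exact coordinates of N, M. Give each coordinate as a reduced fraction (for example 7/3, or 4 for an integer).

1. M_x = 8  [2·M = A+B = (0, 5)+(16, 11)]
2. M_y = 8  [2·M = A+B = (0, 5)+(16, 11)]
   so M = (8, 8)
3. N_x = 10  [2·N = B+C = (16, 11)+(4, 20)]
4. N_y = 31/2  [2·N = B+C = (16, 11)+(4, 20)]
   so N = (10, 31/2)

N = (10, 31/2)
M = (8, 8)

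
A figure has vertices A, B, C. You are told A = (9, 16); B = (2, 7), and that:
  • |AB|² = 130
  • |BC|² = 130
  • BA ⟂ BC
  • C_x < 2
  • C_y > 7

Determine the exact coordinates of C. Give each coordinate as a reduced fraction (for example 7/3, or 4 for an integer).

C = (-7, 14)

1. C_x = -7  [[BA ⟂ BC ⇒ 7x+9y-77=0] ∩ [|C−(2, 7)|²=130]]
2. C_y = 14  [[BA ⟂ BC ⇒ 7x+9y-77=0] ∩ [|C−(2, 7)|²=130]]
   so C = (-7, 14)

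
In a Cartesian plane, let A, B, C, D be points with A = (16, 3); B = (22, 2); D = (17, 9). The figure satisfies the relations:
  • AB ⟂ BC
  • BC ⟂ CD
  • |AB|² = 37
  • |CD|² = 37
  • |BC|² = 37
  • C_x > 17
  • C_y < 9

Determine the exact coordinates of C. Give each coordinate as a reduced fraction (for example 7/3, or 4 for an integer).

C = (23, 8)

1. C_x = 23  [[AB ⟂ BC ⇒ 6x-1y-130=0] ∩ [|C−(17, 9)|²=37]]
2. C_y = 8  [[AB ⟂ BC ⇒ 6x-1y-130=0] ∩ [|C−(17, 9)|²=37]]
   so C = (23, 8)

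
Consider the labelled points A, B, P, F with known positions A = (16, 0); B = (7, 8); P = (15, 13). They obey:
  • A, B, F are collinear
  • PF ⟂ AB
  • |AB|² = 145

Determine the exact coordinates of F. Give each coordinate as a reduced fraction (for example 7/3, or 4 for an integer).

F = (1303/145, 904/145)

1. F_x = 1303/145  [[A, B, F are collinear ⇒ -8x-9y+128=0] ∩ [PF ⟂ AB ⇒ -9x+8y+31=0]]
2. F_y = 904/145  [[A, B, F are collinear ⇒ -8x-9y+128=0] ∩ [PF ⟂ AB ⇒ -9x+8y+31=0]]
   so F = (1303/145, 904/145)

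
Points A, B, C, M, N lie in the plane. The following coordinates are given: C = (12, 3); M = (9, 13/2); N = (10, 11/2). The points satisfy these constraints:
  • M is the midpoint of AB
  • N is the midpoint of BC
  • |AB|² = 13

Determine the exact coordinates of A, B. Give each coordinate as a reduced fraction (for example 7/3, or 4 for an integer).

1. B_x = 8  [B = 2·N−C = 2·(10, 11/2)−(12, 3)]
2. B_y = 8  [B = 2·N−C = 2·(10, 11/2)−(12, 3)]
   so B = (8, 8)
3. A_x = 10  [A = 2·M−B = 2·(9, 13/2)−(8, 8)]
4. A_y = 5  [A = 2·M−B = 2·(9, 13/2)−(8, 8)]
   so A = (10, 5)

A = (10, 5)
B = (8, 8)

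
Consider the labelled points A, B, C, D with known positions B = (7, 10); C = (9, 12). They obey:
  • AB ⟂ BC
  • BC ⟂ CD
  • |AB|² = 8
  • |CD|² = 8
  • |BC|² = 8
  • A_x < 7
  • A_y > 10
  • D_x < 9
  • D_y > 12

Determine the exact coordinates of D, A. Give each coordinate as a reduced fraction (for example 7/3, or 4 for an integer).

D = (7, 14)
A = (5, 12)

1. D_x = 7  [[BC ⟂ CD ⇒ 2x+2y-42=0] ∩ [|D−(9, 12)|²=8]]
2. D_y = 14  [[BC ⟂ CD ⇒ 2x+2y-42=0] ∩ [|D−(9, 12)|²=8]]
   so D = (7, 14)
3. A_x = 5  [[AB ⟂ BC ⇒ -2x-2y+34=0] ∩ [|A−(7, 10)|²=8]]
4. A_y = 12  [[AB ⟂ BC ⇒ -2x-2y+34=0] ∩ [|A−(7, 10)|²=8]]
   so A = (5, 12)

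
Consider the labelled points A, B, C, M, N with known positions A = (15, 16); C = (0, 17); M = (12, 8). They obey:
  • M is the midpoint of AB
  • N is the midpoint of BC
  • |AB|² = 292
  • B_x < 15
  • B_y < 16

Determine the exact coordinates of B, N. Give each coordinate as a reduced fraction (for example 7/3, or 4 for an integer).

B = (9, 0)
N = (9/2, 17/2)

1. B_x = 9  [B = 2·M−A = 2·(12, 8)−(15, 16)]
2. B_y = 0  [B = 2·M−A = 2·(12, 8)−(15, 16)]
   so B = (9, 0)
3. N_x = 9/2  [2·N = B+C = (9, 0)+(0, 17)]
4. N_y = 17/2  [2·N = B+C = (9, 0)+(0, 17)]
   so N = (9/2, 17/2)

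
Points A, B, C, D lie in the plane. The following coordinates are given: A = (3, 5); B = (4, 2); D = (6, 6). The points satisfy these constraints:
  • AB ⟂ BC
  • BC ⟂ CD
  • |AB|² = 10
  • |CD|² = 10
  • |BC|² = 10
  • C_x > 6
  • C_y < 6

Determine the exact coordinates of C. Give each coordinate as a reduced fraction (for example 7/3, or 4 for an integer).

1. C_x = 7  [[AB ⟂ BC ⇒ 1x-3y+2=0] ∩ [|C−(6, 6)|²=10]]
2. C_y = 3  [[AB ⟂ BC ⇒ 1x-3y+2=0] ∩ [|C−(6, 6)|²=10]]
   so C = (7, 3)

C = (7, 3)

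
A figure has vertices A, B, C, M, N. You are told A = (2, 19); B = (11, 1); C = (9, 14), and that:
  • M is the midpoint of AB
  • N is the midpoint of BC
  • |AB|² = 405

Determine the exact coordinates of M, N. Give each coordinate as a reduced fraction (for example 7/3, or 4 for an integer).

M = (13/2, 10)
N = (10, 15/2)

1. M_x = 13/2  [2·M = A+B = (2, 19)+(11, 1)]
2. M_y = 10  [2·M = A+B = (2, 19)+(11, 1)]
   so M = (13/2, 10)
3. N_x = 10  [2·N = B+C = (11, 1)+(9, 14)]
4. N_y = 15/2  [2·N = B+C = (11, 1)+(9, 14)]
   so N = (10, 15/2)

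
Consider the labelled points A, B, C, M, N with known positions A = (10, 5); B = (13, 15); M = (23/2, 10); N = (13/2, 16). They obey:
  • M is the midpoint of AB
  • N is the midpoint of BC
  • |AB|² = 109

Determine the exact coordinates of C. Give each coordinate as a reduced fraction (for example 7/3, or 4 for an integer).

1. C_x = 0  [C = 2·N−B = 2·(13/2, 16)−(13, 15)]
2. C_y = 17  [C = 2·N−B = 2·(13/2, 16)−(13, 15)]
   so C = (0, 17)

C = (0, 17)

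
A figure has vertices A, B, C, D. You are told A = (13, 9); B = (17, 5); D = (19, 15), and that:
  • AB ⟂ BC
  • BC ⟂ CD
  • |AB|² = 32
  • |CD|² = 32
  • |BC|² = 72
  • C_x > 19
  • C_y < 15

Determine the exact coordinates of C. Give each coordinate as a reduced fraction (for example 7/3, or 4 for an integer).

1. C_x = 23  [[AB ⟂ BC ⇒ 4x-4y-48=0] ∩ [|C−(19, 15)|²=32]]
2. C_y = 11  [[AB ⟂ BC ⇒ 4x-4y-48=0] ∩ [|C−(19, 15)|²=32]]
   so C = (23, 11)

C = (23, 11)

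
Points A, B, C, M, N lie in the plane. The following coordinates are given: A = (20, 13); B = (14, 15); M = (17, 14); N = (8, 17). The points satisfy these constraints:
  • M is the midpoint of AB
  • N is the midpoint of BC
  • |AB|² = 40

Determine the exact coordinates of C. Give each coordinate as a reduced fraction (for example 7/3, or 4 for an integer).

C = (2, 19)

1. C_x = 2  [C = 2·N−B = 2·(8, 17)−(14, 15)]
2. C_y = 19  [C = 2·N−B = 2·(8, 17)−(14, 15)]
   so C = (2, 19)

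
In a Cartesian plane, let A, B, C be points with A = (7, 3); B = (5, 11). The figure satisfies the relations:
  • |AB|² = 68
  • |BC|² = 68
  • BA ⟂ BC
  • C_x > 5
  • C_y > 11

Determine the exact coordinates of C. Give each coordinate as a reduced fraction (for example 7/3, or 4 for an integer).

1. C_x = 13  [[BA ⟂ BC ⇒ 2x-8y+78=0] ∩ [|C−(5, 11)|²=68]]
2. C_y = 13  [[BA ⟂ BC ⇒ 2x-8y+78=0] ∩ [|C−(5, 11)|²=68]]
   so C = (13, 13)

C = (13, 13)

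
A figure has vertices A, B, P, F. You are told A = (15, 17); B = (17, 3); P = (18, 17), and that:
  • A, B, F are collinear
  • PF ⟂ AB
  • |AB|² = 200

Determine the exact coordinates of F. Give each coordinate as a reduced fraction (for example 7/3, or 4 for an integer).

F = (753/50, 829/50)

1. F_x = 753/50  [[A, B, F are collinear ⇒ 14x+2y-244=0] ∩ [PF ⟂ AB ⇒ 2x-14y+202=0]]
2. F_y = 829/50  [[A, B, F are collinear ⇒ 14x+2y-244=0] ∩ [PF ⟂ AB ⇒ 2x-14y+202=0]]
   so F = (753/50, 829/50)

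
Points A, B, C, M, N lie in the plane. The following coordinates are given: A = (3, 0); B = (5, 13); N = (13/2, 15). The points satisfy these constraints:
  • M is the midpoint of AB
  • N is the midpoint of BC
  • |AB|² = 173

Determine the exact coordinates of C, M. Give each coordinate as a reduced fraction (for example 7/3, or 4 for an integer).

C = (8, 17)
M = (4, 13/2)

1. M_x = 4  [2·M = A+B = (3, 0)+(5, 13)]
2. M_y = 13/2  [2·M = A+B = (3, 0)+(5, 13)]
   so M = (4, 13/2)
3. C_x = 8  [C = 2·N−B = 2·(13/2, 15)−(5, 13)]
4. C_y = 17  [C = 2·N−B = 2·(13/2, 15)−(5, 13)]
   so C = (8, 17)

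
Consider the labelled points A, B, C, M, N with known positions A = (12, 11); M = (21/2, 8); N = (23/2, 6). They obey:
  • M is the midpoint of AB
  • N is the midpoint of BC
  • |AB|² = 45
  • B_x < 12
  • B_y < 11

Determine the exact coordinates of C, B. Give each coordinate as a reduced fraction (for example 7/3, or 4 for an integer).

C = (14, 7)
B = (9, 5)

1. B_x = 9  [B = 2·M−A = 2·(21/2, 8)−(12, 11)]
2. B_y = 5  [B = 2·M−A = 2·(21/2, 8)−(12, 11)]
   so B = (9, 5)
3. C_x = 14  [C = 2·N−B = 2·(23/2, 6)−(9, 5)]
4. C_y = 7  [C = 2·N−B = 2·(23/2, 6)−(9, 5)]
   so C = (14, 7)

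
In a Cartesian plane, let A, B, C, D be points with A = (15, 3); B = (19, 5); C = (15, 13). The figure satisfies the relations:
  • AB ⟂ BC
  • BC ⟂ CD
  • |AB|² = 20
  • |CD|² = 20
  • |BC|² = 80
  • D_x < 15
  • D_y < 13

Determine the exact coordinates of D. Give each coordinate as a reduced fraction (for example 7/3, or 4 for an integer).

D = (11, 11)

1. D_x = 11  [[BC ⟂ CD ⇒ -4x+8y-44=0] ∩ [|D−(15, 13)|²=20]]
2. D_y = 11  [[BC ⟂ CD ⇒ -4x+8y-44=0] ∩ [|D−(15, 13)|²=20]]
   so D = (11, 11)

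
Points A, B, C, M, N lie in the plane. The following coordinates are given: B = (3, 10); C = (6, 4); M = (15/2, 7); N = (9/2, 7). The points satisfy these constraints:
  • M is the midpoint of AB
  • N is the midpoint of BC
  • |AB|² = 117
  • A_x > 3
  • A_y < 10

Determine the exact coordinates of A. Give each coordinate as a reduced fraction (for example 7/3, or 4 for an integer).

1. A_x = 12  [A = 2·M−B = 2·(15/2, 7)−(3, 10)]
2. A_y = 4  [A = 2·M−B = 2·(15/2, 7)−(3, 10)]
   so A = (12, 4)

A = (12, 4)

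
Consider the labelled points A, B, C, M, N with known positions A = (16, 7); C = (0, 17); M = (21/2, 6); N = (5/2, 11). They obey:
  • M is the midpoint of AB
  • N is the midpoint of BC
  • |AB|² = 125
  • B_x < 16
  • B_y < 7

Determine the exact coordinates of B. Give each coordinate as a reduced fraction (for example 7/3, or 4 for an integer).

1. B_x = 5  [B = 2·M−A = 2·(21/2, 6)−(16, 7)]
2. B_y = 5  [B = 2·M−A = 2·(21/2, 6)−(16, 7)]
   so B = (5, 5)

B = (5, 5)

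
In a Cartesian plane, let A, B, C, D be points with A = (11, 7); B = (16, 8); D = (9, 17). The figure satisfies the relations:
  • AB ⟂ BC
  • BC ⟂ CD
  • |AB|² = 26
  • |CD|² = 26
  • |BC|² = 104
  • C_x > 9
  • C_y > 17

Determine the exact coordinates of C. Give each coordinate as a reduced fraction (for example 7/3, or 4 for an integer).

1. C_x = 14  [[AB ⟂ BC ⇒ 5x+1y-88=0] ∩ [|C−(9, 17)|²=26]]
2. C_y = 18  [[AB ⟂ BC ⇒ 5x+1y-88=0] ∩ [|C−(9, 17)|²=26]]
   so C = (14, 18)

C = (14, 18)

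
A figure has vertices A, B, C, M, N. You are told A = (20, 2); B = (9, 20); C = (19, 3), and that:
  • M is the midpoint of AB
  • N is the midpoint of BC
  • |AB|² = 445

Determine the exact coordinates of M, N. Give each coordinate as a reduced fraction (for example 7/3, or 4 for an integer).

M = (29/2, 11)
N = (14, 23/2)

1. M_x = 29/2  [2·M = A+B = (20, 2)+(9, 20)]
2. M_y = 11  [2·M = A+B = (20, 2)+(9, 20)]
   so M = (29/2, 11)
3. N_x = 14  [2·N = B+C = (9, 20)+(19, 3)]
4. N_y = 23/2  [2·N = B+C = (9, 20)+(19, 3)]
   so N = (14, 23/2)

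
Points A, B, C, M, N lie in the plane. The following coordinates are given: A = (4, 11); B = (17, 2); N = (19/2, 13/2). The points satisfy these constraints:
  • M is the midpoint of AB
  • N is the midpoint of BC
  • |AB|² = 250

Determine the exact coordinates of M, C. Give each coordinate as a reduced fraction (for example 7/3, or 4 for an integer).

1. M_x = 21/2  [2·M = A+B = (4, 11)+(17, 2)]
2. M_y = 13/2  [2·M = A+B = (4, 11)+(17, 2)]
   so M = (21/2, 13/2)
3. C_x = 2  [C = 2·N−B = 2·(19/2, 13/2)−(17, 2)]
4. C_y = 11  [C = 2·N−B = 2·(19/2, 13/2)−(17, 2)]
   so C = (2, 11)

M = (21/2, 13/2)
C = (2, 11)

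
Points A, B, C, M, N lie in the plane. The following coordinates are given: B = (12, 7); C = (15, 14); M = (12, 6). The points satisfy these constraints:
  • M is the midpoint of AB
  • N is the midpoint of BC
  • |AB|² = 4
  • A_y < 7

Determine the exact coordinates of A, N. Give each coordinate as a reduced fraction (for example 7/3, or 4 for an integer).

1. A_x = 12  [A = 2·M−B = 2·(12, 6)−(12, 7)]
2. A_y = 5  [A = 2·M−B = 2·(12, 6)−(12, 7)]
   so A = (12, 5)
3. N_x = 27/2  [2·N = B+C = (12, 7)+(15, 14)]
4. N_y = 21/2  [2·N = B+C = (12, 7)+(15, 14)]
   so N = (27/2, 21/2)

A = (12, 5)
N = (27/2, 21/2)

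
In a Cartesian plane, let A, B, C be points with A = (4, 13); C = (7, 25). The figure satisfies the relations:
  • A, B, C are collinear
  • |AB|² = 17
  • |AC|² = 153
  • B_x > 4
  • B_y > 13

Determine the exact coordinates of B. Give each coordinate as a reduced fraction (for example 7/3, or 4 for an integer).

1. B_x = 5  [[A, B, C are collinear ⇒ 12x-3y-9=0] ∩ [|B−(4, 13)|²=17]]
2. B_y = 17  [[A, B, C are collinear ⇒ 12x-3y-9=0] ∩ [|B−(4, 13)|²=17]]
   so B = (5, 17)

B = (5, 17)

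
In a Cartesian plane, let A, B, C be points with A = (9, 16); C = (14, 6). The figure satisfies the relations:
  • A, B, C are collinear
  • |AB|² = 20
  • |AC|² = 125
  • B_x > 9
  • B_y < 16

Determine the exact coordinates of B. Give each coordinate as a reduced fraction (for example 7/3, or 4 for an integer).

1. B_x = 11  [[A, B, C are collinear ⇒ -10x-5y+170=0] ∩ [|B−(9, 16)|²=20]]
2. B_y = 12  [[A, B, C are collinear ⇒ -10x-5y+170=0] ∩ [|B−(9, 16)|²=20]]
   so B = (11, 12)

B = (11, 12)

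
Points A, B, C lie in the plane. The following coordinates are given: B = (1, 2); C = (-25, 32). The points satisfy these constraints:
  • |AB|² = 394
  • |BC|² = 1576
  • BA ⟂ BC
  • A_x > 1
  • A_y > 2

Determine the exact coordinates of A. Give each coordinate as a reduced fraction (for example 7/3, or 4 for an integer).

A = (16, 15)

1. A_x = 16  [[BA ⟂ BC ⇒ -26x+30y-34=0] ∩ [|A−(1, 2)|²=394]]
2. A_y = 15  [[BA ⟂ BC ⇒ -26x+30y-34=0] ∩ [|A−(1, 2)|²=394]]
   so A = (16, 15)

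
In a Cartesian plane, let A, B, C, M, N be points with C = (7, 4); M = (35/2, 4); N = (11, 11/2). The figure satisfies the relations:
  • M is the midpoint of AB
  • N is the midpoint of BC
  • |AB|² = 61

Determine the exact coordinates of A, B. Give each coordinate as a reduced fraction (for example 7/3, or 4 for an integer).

A = (20, 1)
B = (15, 7)

1. B_x = 15  [B = 2·N−C = 2·(11, 11/2)−(7, 4)]
2. B_y = 7  [B = 2·N−C = 2·(11, 11/2)−(7, 4)]
   so B = (15, 7)
3. A_x = 20  [A = 2·M−B = 2·(35/2, 4)−(15, 7)]
4. A_y = 1  [A = 2·M−B = 2·(35/2, 4)−(15, 7)]
   so A = (20, 1)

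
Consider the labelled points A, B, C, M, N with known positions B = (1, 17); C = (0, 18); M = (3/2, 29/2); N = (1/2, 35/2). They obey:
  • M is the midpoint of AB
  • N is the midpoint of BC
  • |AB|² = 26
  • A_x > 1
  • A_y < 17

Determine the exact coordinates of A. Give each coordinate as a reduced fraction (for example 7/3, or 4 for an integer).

1. A_x = 2  [A = 2·M−B = 2·(3/2, 29/2)−(1, 17)]
2. A_y = 12  [A = 2·M−B = 2·(3/2, 29/2)−(1, 17)]
   so A = (2, 12)

A = (2, 12)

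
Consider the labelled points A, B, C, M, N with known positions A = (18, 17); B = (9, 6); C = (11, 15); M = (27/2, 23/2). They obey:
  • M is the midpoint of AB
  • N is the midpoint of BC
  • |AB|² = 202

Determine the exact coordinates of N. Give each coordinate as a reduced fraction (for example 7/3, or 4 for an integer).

1. N_x = 10  [2·N = B+C = (9, 6)+(11, 15)]
2. N_y = 21/2  [2·N = B+C = (9, 6)+(11, 15)]
   so N = (10, 21/2)

N = (10, 21/2)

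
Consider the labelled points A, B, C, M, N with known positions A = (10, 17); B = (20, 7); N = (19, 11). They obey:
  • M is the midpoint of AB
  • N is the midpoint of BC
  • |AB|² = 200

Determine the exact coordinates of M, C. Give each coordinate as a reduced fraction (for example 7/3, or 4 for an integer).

1. M_x = 15  [2·M = A+B = (10, 17)+(20, 7)]
2. M_y = 12  [2·M = A+B = (10, 17)+(20, 7)]
   so M = (15, 12)
3. C_x = 18  [C = 2·N−B = 2·(19, 11)−(20, 7)]
4. C_y = 15  [C = 2·N−B = 2·(19, 11)−(20, 7)]
   so C = (18, 15)

M = (15, 12)
C = (18, 15)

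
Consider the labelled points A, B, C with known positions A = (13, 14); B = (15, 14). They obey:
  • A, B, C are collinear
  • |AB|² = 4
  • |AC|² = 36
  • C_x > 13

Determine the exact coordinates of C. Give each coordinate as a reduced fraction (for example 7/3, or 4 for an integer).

1. C_x = 19  [[A, B, C are collinear ⇒ 2y-28=0] ∩ [|C−(13, 14)|²=36]]
2. C_y = 14  [[A, B, C are collinear ⇒ 2y-28=0] ∩ [|C−(13, 14)|²=36]]
   so C = (19, 14)

C = (19, 14)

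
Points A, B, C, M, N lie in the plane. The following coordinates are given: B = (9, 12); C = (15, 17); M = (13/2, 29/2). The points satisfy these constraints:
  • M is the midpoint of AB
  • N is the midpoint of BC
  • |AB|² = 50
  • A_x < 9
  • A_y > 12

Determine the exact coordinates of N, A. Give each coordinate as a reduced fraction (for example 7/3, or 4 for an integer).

N = (12, 29/2)
A = (4, 17)

1. A_x = 4  [A = 2·M−B = 2·(13/2, 29/2)−(9, 12)]
2. A_y = 17  [A = 2·M−B = 2·(13/2, 29/2)−(9, 12)]
   so A = (4, 17)
3. N_x = 12  [2·N = B+C = (9, 12)+(15, 17)]
4. N_y = 29/2  [2·N = B+C = (9, 12)+(15, 17)]
   so N = (12, 29/2)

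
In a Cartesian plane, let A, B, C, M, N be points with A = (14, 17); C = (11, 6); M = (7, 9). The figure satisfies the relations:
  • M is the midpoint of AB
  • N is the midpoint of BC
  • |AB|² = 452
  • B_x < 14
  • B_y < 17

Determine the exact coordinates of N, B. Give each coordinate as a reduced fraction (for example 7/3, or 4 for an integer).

N = (11/2, 7/2)
B = (0, 1)

1. B_x = 0  [B = 2·M−A = 2·(7, 9)−(14, 17)]
2. B_y = 1  [B = 2·M−A = 2·(7, 9)−(14, 17)]
   so B = (0, 1)
3. N_x = 11/2  [2·N = B+C = (0, 1)+(11, 6)]
4. N_y = 7/2  [2·N = B+C = (0, 1)+(11, 6)]
   so N = (11/2, 7/2)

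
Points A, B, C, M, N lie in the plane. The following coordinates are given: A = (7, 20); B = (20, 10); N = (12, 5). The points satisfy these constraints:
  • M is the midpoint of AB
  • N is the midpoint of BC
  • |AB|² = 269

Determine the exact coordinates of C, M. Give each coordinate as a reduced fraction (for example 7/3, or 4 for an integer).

1. M_x = 27/2  [2·M = A+B = (7, 20)+(20, 10)]
2. M_y = 15  [2·M = A+B = (7, 20)+(20, 10)]
   so M = (27/2, 15)
3. C_x = 4  [C = 2·N−B = 2·(12, 5)−(20, 10)]
4. C_y = 0  [C = 2·N−B = 2·(12, 5)−(20, 10)]
   so C = (4, 0)

C = (4, 0)
M = (27/2, 15)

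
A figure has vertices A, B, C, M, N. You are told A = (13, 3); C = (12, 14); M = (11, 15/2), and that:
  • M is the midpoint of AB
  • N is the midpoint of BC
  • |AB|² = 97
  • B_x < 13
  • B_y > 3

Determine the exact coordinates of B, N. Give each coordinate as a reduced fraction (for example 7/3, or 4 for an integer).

1. B_x = 9  [B = 2·M−A = 2·(11, 15/2)−(13, 3)]
2. B_y = 12  [B = 2·M−A = 2·(11, 15/2)−(13, 3)]
   so B = (9, 12)
3. N_x = 21/2  [2·N = B+C = (9, 12)+(12, 14)]
4. N_y = 13  [2·N = B+C = (9, 12)+(12, 14)]
   so N = (21/2, 13)

B = (9, 12)
N = (21/2, 13)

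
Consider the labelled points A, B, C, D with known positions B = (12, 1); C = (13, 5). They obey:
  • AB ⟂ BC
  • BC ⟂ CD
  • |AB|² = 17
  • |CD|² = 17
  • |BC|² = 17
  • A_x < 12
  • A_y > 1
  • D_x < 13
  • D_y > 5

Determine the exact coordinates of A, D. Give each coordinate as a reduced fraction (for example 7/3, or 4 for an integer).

A = (8, 2)
D = (9, 6)

1. A_x = 8  [[AB ⟂ BC ⇒ -1x-4y+16=0] ∩ [|A−(12, 1)|²=17]]
2. A_y = 2  [[AB ⟂ BC ⇒ -1x-4y+16=0] ∩ [|A−(12, 1)|²=17]]
   so A = (8, 2)
3. D_x = 9  [[BC ⟂ CD ⇒ 1x+4y-33=0] ∩ [|D−(13, 5)|²=17]]
4. D_y = 6  [[BC ⟂ CD ⇒ 1x+4y-33=0] ∩ [|D−(13, 5)|²=17]]
   so D = (9, 6)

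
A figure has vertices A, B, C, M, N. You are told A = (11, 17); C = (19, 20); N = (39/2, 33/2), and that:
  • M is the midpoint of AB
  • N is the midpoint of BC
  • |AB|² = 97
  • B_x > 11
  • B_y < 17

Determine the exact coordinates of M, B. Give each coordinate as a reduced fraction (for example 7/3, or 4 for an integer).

M = (31/2, 15)
B = (20, 13)

1. B_x = 20  [B = 2·N−C = 2·(39/2, 33/2)−(19, 20)]
2. B_y = 13  [B = 2·N−C = 2·(39/2, 33/2)−(19, 20)]
   so B = (20, 13)
3. M_x = 31/2  [2·M = A+B = (11, 17)+(20, 13)]
4. M_y = 15  [2·M = A+B = (11, 17)+(20, 13)]
   so M = (31/2, 15)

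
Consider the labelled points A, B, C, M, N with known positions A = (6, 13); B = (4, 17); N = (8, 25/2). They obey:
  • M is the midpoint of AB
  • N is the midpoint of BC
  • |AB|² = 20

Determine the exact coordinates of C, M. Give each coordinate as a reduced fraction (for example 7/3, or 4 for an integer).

1. M_x = 5  [2·M = A+B = (6, 13)+(4, 17)]
2. M_y = 15  [2·M = A+B = (6, 13)+(4, 17)]
   so M = (5, 15)
3. C_x = 12  [C = 2·N−B = 2·(8, 25/2)−(4, 17)]
4. C_y = 8  [C = 2·N−B = 2·(8, 25/2)−(4, 17)]
   so C = (12, 8)

C = (12, 8)
M = (5, 15)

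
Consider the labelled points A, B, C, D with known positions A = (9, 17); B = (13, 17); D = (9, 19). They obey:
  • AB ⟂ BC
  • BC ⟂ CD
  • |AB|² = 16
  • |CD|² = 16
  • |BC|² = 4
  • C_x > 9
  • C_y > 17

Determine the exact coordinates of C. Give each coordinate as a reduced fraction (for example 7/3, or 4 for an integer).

C = (13, 19)

1. C_x = 13  [[AB ⟂ BC ⇒ 4x-52=0] ∩ [|C−(9, 19)|²=16]]
2. C_y = 19  [[AB ⟂ BC ⇒ 4x-52=0] ∩ [|C−(9, 19)|²=16]]
   so C = (13, 19)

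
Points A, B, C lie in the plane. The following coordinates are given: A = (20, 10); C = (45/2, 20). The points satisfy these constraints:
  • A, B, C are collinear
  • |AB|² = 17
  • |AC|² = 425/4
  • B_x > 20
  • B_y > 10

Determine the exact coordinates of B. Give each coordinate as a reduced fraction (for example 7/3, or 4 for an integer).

1. B_x = 21  [[A, B, C are collinear ⇒ 10x-5/2y-175=0] ∩ [|B−(20, 10)|²=17]]
2. B_y = 14  [[A, B, C are collinear ⇒ 10x-5/2y-175=0] ∩ [|B−(20, 10)|²=17]]
   so B = (21, 14)

B = (21, 14)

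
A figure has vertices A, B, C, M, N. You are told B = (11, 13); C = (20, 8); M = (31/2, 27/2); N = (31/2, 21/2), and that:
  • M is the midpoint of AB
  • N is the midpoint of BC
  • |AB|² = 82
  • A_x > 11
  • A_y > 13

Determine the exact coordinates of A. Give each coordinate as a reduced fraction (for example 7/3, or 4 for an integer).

1. A_x = 20  [A = 2·M−B = 2·(31/2, 27/2)−(11, 13)]
2. A_y = 14  [A = 2·M−B = 2·(31/2, 27/2)−(11, 13)]
   so A = (20, 14)

A = (20, 14)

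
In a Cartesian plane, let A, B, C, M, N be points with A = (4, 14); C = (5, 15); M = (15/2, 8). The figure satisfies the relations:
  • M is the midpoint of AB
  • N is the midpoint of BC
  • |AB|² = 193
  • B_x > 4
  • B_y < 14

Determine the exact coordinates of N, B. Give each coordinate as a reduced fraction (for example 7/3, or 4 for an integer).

N = (8, 17/2)
B = (11, 2)

1. B_x = 11  [B = 2·M−A = 2·(15/2, 8)−(4, 14)]
2. B_y = 2  [B = 2·M−A = 2·(15/2, 8)−(4, 14)]
   so B = (11, 2)
3. N_x = 8  [2·N = B+C = (11, 2)+(5, 15)]
4. N_y = 17/2  [2·N = B+C = (11, 2)+(5, 15)]
   so N = (8, 17/2)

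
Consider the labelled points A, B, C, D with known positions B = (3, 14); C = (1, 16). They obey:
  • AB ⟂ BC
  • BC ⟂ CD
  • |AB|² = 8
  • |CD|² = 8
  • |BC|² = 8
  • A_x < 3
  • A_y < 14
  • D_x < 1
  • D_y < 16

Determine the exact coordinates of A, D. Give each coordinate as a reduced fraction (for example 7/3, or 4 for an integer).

A = (1, 12)
D = (-1, 14)

1. A_x = 1  [[AB ⟂ BC ⇒ 2x-2y+22=0] ∩ [|A−(3, 14)|²=8]]
2. A_y = 12  [[AB ⟂ BC ⇒ 2x-2y+22=0] ∩ [|A−(3, 14)|²=8]]
   so A = (1, 12)
3. D_x = -1  [[BC ⟂ CD ⇒ -2x+2y-30=0] ∩ [|D−(1, 16)|²=8]]
4. D_y = 14  [[BC ⟂ CD ⇒ -2x+2y-30=0] ∩ [|D−(1, 16)|²=8]]
   so D = (-1, 14)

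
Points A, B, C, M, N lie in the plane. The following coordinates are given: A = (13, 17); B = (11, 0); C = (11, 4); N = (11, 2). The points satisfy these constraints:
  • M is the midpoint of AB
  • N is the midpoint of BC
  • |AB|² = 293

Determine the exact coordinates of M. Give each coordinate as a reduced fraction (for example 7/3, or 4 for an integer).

M = (12, 17/2)

1. M_x = 12  [2·M = A+B = (13, 17)+(11, 0)]
2. M_y = 17/2  [2·M = A+B = (13, 17)+(11, 0)]
   so M = (12, 17/2)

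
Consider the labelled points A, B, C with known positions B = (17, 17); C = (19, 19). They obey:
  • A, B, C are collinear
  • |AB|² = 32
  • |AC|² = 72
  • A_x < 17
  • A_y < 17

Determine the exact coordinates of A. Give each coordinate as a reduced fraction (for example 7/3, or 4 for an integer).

A = (13, 13)

1. A_x = 13  [[A, B, C are collinear ⇒ -2x+2y=0] ∩ [|A−(17, 17)|²=32]]
2. A_y = 13  [[A, B, C are collinear ⇒ -2x+2y=0] ∩ [|A−(17, 17)|²=32]]
   so A = (13, 13)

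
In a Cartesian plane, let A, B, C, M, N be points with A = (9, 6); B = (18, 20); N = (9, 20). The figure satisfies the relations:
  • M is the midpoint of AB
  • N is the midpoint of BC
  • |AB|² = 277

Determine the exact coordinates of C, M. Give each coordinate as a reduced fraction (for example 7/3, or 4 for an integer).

1. M_x = 27/2  [2·M = A+B = (9, 6)+(18, 20)]
2. M_y = 13  [2·M = A+B = (9, 6)+(18, 20)]
   so M = (27/2, 13)
3. C_x = 0  [C = 2·N−B = 2·(9, 20)−(18, 20)]
4. C_y = 20  [C = 2·N−B = 2·(9, 20)−(18, 20)]
   so C = (0, 20)

C = (0, 20)
M = (27/2, 13)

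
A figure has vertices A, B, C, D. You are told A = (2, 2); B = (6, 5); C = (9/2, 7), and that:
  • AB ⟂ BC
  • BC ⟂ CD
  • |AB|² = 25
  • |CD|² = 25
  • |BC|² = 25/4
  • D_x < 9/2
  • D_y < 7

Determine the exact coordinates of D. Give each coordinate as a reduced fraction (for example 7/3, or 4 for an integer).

1. D_x = 1/2  [[BC ⟂ CD ⇒ -3/2x+2y-29/4=0] ∩ [|D−(9/2, 7)|²=25]]
2. D_y = 4  [[BC ⟂ CD ⇒ -3/2x+2y-29/4=0] ∩ [|D−(9/2, 7)|²=25]]
   so D = (1/2, 4)

D = (1/2, 4)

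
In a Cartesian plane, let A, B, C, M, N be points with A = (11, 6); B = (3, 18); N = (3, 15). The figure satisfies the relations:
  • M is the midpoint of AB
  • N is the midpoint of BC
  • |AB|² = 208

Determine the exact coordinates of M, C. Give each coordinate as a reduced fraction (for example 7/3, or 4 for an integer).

M = (7, 12)
C = (3, 12)

1. M_x = 7  [2·M = A+B = (11, 6)+(3, 18)]
2. M_y = 12  [2·M = A+B = (11, 6)+(3, 18)]
   so M = (7, 12)
3. C_x = 3  [C = 2·N−B = 2·(3, 15)−(3, 18)]
4. C_y = 12  [C = 2·N−B = 2·(3, 15)−(3, 18)]
   so C = (3, 12)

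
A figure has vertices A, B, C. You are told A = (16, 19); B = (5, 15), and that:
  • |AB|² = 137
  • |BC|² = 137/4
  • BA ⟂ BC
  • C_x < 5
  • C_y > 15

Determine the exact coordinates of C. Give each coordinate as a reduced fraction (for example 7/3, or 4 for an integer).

1. C_x = 3  [[BA ⟂ BC ⇒ 11x+4y-115=0] ∩ [|C−(5, 15)|²=137/4]]
2. C_y = 41/2  [[BA ⟂ BC ⇒ 11x+4y-115=0] ∩ [|C−(5, 15)|²=137/4]]
   so C = (3, 41/2)

C = (3, 41/2)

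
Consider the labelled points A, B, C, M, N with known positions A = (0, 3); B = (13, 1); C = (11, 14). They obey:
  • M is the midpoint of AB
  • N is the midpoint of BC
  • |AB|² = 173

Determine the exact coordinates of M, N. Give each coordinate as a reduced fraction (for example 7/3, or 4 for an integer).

M = (13/2, 2)
N = (12, 15/2)

1. M_x = 13/2  [2·M = A+B = (0, 3)+(13, 1)]
2. M_y = 2  [2·M = A+B = (0, 3)+(13, 1)]
   so M = (13/2, 2)
3. N_x = 12  [2·N = B+C = (13, 1)+(11, 14)]
4. N_y = 15/2  [2·N = B+C = (13, 1)+(11, 14)]
   so N = (12, 15/2)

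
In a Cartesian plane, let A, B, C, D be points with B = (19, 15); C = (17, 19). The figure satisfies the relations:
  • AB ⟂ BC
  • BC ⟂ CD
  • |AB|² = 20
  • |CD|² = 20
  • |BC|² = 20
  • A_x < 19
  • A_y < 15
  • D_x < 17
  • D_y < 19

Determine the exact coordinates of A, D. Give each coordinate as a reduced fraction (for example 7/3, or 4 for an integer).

1. A_x = 15  [[AB ⟂ BC ⇒ 2x-4y+22=0] ∩ [|A−(19, 15)|²=20]]
2. A_y = 13  [[AB ⟂ BC ⇒ 2x-4y+22=0] ∩ [|A−(19, 15)|²=20]]
   so A = (15, 13)
3. D_x = 13  [[BC ⟂ CD ⇒ -2x+4y-42=0] ∩ [|D−(17, 19)|²=20]]
4. D_y = 17  [[BC ⟂ CD ⇒ -2x+4y-42=0] ∩ [|D−(17, 19)|²=20]]
   so D = (13, 17)

A = (15, 13)
D = (13, 17)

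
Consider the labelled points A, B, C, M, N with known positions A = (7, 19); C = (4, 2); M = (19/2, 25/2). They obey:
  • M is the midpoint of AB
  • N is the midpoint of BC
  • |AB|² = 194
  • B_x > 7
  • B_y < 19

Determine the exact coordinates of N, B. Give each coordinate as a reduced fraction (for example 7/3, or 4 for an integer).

N = (8, 4)
B = (12, 6)

1. B_x = 12  [B = 2·M−A = 2·(19/2, 25/2)−(7, 19)]
2. B_y = 6  [B = 2·M−A = 2·(19/2, 25/2)−(7, 19)]
   so B = (12, 6)
3. N_x = 8  [2·N = B+C = (12, 6)+(4, 2)]
4. N_y = 4  [2·N = B+C = (12, 6)+(4, 2)]
   so N = (8, 4)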